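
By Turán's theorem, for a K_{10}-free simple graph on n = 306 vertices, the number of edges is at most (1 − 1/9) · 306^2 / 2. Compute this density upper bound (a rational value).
Turán density bound = (8/9) · 306^2/2 = 41616

Turán's theorem: ex(n, K_{r+1}) is achieved by the complete r-partite Turán graph T(n, r) with parts as balanced as possible, and is at most (1 − 1/r) · n^2/2. For r = 9, n = 306: the density bound is (8/9) · 93636/2 = 41616. Since 9 ∣ 306, the Turán graph T(306, 9) has parts of equal size 34, and its edge count e(T(306, 9)) = 41616 attains the density bound exactly.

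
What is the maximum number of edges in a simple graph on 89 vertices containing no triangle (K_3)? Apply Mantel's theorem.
ex(89, K_3) = ⌊89^2/4⌋ = 1980

Mantel (1907): a triangle-free graph on n vertices has at most ⌊n^2/4⌋ edges, with equality for the complete bipartite graph K_{⌊n/2⌋, ⌈n/2⌉}. For n = 89: ⌊89^2/4⌋ = ⌊7921/4⌋ = 1980. The extremal graph is K_{44, 45}, which has 44·45 = 1980 edges.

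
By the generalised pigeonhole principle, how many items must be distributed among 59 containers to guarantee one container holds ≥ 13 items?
n = (13 − 1)·59 + 1 = 709

By the generalised pigeonhole principle, to guarantee some box contains ≥ r objects we need more than (r − 1) · k objects total. Threshold: n = (r − 1) · k + 1. With r = 13 and k = 59: n = 12 · 59 + 1 = 708 + 1 = 709. For n = 708 = 12 · 59, we can put exactly 12 objects in every box, avoiding 13 in any single one — so 709 is tight.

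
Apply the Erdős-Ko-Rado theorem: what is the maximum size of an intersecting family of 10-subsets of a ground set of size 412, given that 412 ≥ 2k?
max |F| = C(411, 9) = 844321783248562905

Erdős-Ko-Rado (1961): when n ≥ 2k, max |F| = C(n−1, k−1). The bound is attained by the star {A : i ∈ A} for any fixed i ∈ [n]. Here C(412−1, 10−1) = C(411, 9) = 844321783248562905.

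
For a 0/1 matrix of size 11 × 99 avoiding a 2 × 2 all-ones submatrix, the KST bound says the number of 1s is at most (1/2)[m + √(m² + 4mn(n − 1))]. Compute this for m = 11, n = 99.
z(11, 99; 2, 2) ≤ (1/2)[11 + √(11² + 4·11·99·98)] = (1/2)[11 + √427009] = 332.2296

Kővári–Sós–Turán: let r_1, ..., r_11 be the row sums and z = Σ r_i the total number of 1s. Each pair of columns can share at most one row with both entries 1 (else a 2×2 all-ones block appears), so Σ_i C(r_i, 2) ≤ C(99, 2) = 4851. By convexity Σ_i C(r_i, 2) ≥ 11·C(z/11, 2) = z(z − 11)/(2·11), giving z² − 11z − 11·99·98 ≤ 0 and hence z ≤ (1/2)[11 + √(121 + 4·106722)] = (1/2)[11 + √427009] ≈ (1/2)(11 + 653.4593) = 332.2296.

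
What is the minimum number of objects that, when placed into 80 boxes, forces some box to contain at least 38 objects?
n = (38 − 1)·80 + 1 = 2961

By the generalised pigeonhole principle, to guarantee some box contains ≥ r objects we need more than (r − 1) · k objects total. Threshold: n = (r − 1) · k + 1. With r = 38 and k = 80: n = 37 · 80 + 1 = 2960 + 1 = 2961. For n = 2960 = 37 · 80, we can put exactly 37 objects in every box, avoiding 38 in any single one — so 2961 is tight.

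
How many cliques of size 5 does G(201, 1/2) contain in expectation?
E[# K_5] = C(201, 5) · (1/2)^C(5, 2) = 2600334990 / 2^10 = 1300167495/512 ≈ 2539389.638672

For each 5-subset S of vertices (there are C(201, 5) = 2600334990 such S), let X_S = 1 if S induces a K_5 (all C(5, 2) = 10 edges present). Then P(X_S = 1) = (1/2)^10 = 1/1024. By linearity of expectation, E[# K_5] = C(201, 5) · (1/2)^10 = 2600334990 / 1024 = 1300167495/512 ≈ 2539389.638672.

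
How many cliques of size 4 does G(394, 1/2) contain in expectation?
E[# K_4] = C(394, 4) · (1/2)^C(4, 2) = 988872626 / 2^6 = 494436313/32 = 15451134.78125

For each 4-subset S of vertices (there are C(394, 4) = 988872626 such S), let X_S = 1 if S induces a K_4 (all C(4, 2) = 6 edges present). Then P(X_S = 1) = (1/2)^6 = 1/64. By linearity of expectation, E[# K_4] = C(394, 4) · (1/2)^6 = 988872626 / 64 = 494436313/32 = 15451134.78125.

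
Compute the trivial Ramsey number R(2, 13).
R(2, 13) = 13

R(2, k) = k for all k ≥ 2: in a 2-colouring of K_k, either some edge is red (a red K_2) or all edges are blue (a blue K_k). And K_{12} coloured all-blue has no blue K_13, so R(2, 13) > 12. Hence R(2, 13) = 13.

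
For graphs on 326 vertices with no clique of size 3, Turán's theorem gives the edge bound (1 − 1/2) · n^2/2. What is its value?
Turán density bound = (1/2) · 326^2/2 = 26569

Turán's theorem: ex(n, K_{r+1}) is achieved by the complete r-partite Turán graph T(n, r) with parts as balanced as possible, and is at most (1 − 1/r) · n^2/2. For r = 2, n = 326: the density bound is (1/2) · 106276/2 = 26569. Since 2 ∣ 326, the Turán graph T(326, 2) has parts of equal size 163, and its edge count e(T(326, 2)) = 26569 attains the density bound exactly.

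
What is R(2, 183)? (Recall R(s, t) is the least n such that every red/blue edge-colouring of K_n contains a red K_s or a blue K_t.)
R(2, 183) = 183

R(2, k) = k for all k ≥ 2: in a 2-colouring of K_k, either some edge is red (a red K_2) or all edges are blue (a blue K_k). And K_{182} coloured all-blue has no blue K_183, so R(2, 183) > 182. Hence R(2, 183) = 183.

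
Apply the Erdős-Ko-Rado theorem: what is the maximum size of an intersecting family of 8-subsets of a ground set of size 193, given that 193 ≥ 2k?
max |F| = C(192, 7) = 1708566412608

Erdős-Ko-Rado (1961): when n ≥ 2k, max |F| = C(n−1, k−1). The bound is attained by the star {A : i ∈ A} for any fixed i ∈ [n]. Here C(193−1, 8−1) = C(192, 7) = 1708566412608.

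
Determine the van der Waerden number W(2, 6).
W(2, 6) = 1132

W(2, 6) = 1132. The lower bound W(2, 6) > 1131 comes from an explicit good 2-colouring of [1, 1131]; the upper bound W(2, 6) ≤ 1132 was verified by exhaustive search over 2-colourings of [1, 1132].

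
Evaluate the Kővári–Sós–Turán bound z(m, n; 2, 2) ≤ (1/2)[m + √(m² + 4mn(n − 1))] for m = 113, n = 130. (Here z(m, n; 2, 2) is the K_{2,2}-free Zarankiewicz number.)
z(113, 130; 2, 2) ≤ (1/2)[113 + √(113² + 4·113·130·129)] = (1/2)[113 + √7592809] = 1434.2526

Kővári–Sós–Turán: let r_1, ..., r_113 be the row sums and z = Σ r_i the total number of 1s. Each pair of columns can share at most one row with both entries 1 (else a 2×2 all-ones block appears), so Σ_i C(r_i, 2) ≤ C(130, 2) = 8385. By convexity Σ_i C(r_i, 2) ≥ 113·C(z/113, 2) = z(z − 113)/(2·113), giving z² − 113z − 113·130·129 ≤ 0 and hence z ≤ (1/2)[113 + √(12769 + 4·1895010)] = (1/2)[113 + √7592809] ≈ (1/2)(113 + 2755.5052) = 1434.2526.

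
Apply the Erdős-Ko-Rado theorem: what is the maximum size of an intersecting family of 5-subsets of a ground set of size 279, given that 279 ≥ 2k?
max |F| = C(278, 4) = 243531475

Erdős-Ko-Rado (1961): when n ≥ 2k, max |F| = C(n−1, k−1). The bound is attained by the star {A : i ∈ A} for any fixed i ∈ [n]. Here C(279−1, 5−1) = C(278, 4) = 243531475.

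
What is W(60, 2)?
W(60, 2) = 60 + 1 = 61

A 2-term AP is any pair of integers, so a monochromatic 2-AP exists iff some colour is used at least twice. With 60 colours, the colouring i ↦ i on {1, ..., 60} uses each colour once, avoiding any monochromatic pair, so W(60, 2) > 60. For {1, ..., 61}, pigeonhole forces two integers of the same colour, which form a monochromatic 2-AP. Hence W(60, 2) = 61.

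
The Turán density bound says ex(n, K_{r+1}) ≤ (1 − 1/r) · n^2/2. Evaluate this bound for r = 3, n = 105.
Turán density bound = (2/3) · 105^2/2 = 3675

Turán's theorem: ex(n, K_{r+1}) is achieved by the complete r-partite Turán graph T(n, r) with parts as balanced as possible, and is at most (1 − 1/r) · n^2/2. For r = 3, n = 105: the density bound is (2/3) · 11025/2 = 3675. Since 3 ∣ 105, the Turán graph T(105, 3) has parts of equal size 35, and its edge count e(T(105, 3)) = 3675 attains the density bound exactly.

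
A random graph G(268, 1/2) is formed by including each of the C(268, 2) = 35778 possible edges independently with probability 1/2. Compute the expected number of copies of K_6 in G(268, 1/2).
E[# K_6] = C(268, 6) · (1/2)^C(6, 2) = 486408039964 / 2^15 = 121602009991/8192 ≈ 14843995.360229

For each 6-subset S of vertices (there are C(268, 6) = 486408039964 such S), let X_S = 1 if S induces a K_6 (all C(6, 2) = 15 edges present). Then P(X_S = 1) = (1/2)^15 = 1/32768. By linearity of expectation, E[# K_6] = C(268, 6) · (1/2)^15 = 486408039964 / 32768 = 121602009991/8192 ≈ 14843995.360229.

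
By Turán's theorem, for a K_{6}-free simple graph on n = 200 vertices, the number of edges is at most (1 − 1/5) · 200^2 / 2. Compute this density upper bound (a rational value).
Turán density bound = (4/5) · 200^2/2 = 16000

Turán's theorem: ex(n, K_{r+1}) is achieved by the complete r-partite Turán graph T(n, r) with parts as balanced as possible, and is at most (1 − 1/r) · n^2/2. For r = 5, n = 200: the density bound is (4/5) · 40000/2 = 16000. Since 5 ∣ 200, the Turán graph T(200, 5) has parts of equal size 40, and its edge count e(T(200, 5)) = 16000 attains the density bound exactly.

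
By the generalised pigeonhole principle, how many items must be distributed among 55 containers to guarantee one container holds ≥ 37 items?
n = (37 − 1)·55 + 1 = 1981

By the generalised pigeonhole principle, to guarantee some box contains ≥ r objects we need more than (r − 1) · k objects total. Threshold: n = (r − 1) · k + 1. With r = 37 and k = 55: n = 36 · 55 + 1 = 1980 + 1 = 1981. For n = 1980 = 36 · 55, we can put exactly 36 objects in every box, avoiding 37 in any single one — so 1981 is tight.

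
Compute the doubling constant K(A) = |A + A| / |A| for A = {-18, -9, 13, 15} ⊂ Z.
K = |A + A| / |A| = 10/4 = 5/2

Enumerate A + A = {a + b : a, b ∈ A}. With |A| = 4, there are |A|^2 = 16 ordered sum pairs; collecting distinct values, A + A = {-36, -27, -18, -5, -3, 4, 6, 26, 28, 30}, so |A + A| = 10. Thus K = 10/4 = 5/2. For comparison, the minimum possible |A + A| over all 4-element sets is 2·4 − 1 = 7 (so min K = 7/4), attained only by arithmetic progressions.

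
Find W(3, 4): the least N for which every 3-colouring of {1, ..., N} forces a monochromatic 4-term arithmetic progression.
W(3, 4) = 293

This is a classical value, W(3, 4) = 293, established by combining an explicit 3-colouring of {1, ..., 292} with no monochromatic 4-AP (giving the lower bound W(3, 4) > 292) and a finite case analysis / exhaustive computer search showing every 3-colouring of {1, ..., 293} has such an AP.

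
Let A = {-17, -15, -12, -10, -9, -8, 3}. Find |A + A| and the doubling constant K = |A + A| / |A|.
K = |A + A| / |A| = 23/7

Enumerate A + A = {a + b : a, b ∈ A}. With |A| = 7, there are |A|^2 = 49 ordered sum pairs; collecting distinct values, A + A = {-34, -32, -30, -29, -27, -26, -25, -24, -23, -22, -21, -20, -19, -18, -17, -16, -14, -12, -9, -7, -6, -5, 6}, so |A + A| = 23. Thus K = 23/7. For comparison, the minimum possible |A + A| over all 7-element sets is 2·7 − 1 = 13 (so min K = 13/7), attained only by arithmetic progressions.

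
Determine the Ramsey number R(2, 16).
R(2, 16) = 16

R(2, k) = k for all k ≥ 2: in a 2-colouring of K_k, either some edge is red (a red K_2) or all edges are blue (a blue K_k). And K_{15} coloured all-blue has no blue K_16, so R(2, 16) > 15. Hence R(2, 16) = 16.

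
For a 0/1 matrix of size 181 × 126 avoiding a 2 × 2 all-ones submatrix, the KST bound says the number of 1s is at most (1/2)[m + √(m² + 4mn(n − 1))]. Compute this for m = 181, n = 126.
z(181, 126; 2, 2) ≤ (1/2)[181 + √(181² + 4·181·126·125)] = (1/2)[181 + √11435761] = 1781.3401

Kővári–Sós–Turán: let r_1, ..., r_181 be the row sums and z = Σ r_i the total number of 1s. Each pair of columns can share at most one row with both entries 1 (else a 2×2 all-ones block appears), so Σ_i C(r_i, 2) ≤ C(126, 2) = 7875. By convexity Σ_i C(r_i, 2) ≥ 181·C(z/181, 2) = z(z − 181)/(2·181), giving z² − 181z − 181·126·125 ≤ 0 and hence z ≤ (1/2)[181 + √(32761 + 4·2850750)] = (1/2)[181 + √11435761] ≈ (1/2)(181 + 3381.6802) = 1781.3401.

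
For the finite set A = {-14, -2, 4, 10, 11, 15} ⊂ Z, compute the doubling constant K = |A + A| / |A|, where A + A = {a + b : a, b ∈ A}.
K = |A + A| / |A| = 19/6

Enumerate A + A = {a + b : a, b ∈ A}. With |A| = 6, there are |A|^2 = 36 ordered sum pairs; collecting distinct values, A + A = {-28, -16, -10, -4, -3, 1, 2, 8, 9, 13, 14, 15, 19, 20, 21, 22, 25, 26, 30}, so |A + A| = 19. Thus K = 19/6. For comparison, the minimum possible |A + A| over all 6-element sets is 2·6 − 1 = 11 (so min K = 11/6), attained only by arithmetic progressions.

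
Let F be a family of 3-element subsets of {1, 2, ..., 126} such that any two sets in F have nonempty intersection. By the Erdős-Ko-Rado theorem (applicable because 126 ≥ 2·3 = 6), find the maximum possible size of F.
max |F| = C(125, 2) = 7750

Erdős-Ko-Rado (1961): when n ≥ 2k, max |F| = C(n−1, k−1). The bound is attained by the star {A : i ∈ A} for any fixed i ∈ [n]. Here C(126−1, 3−1) = C(125, 2) = 7750.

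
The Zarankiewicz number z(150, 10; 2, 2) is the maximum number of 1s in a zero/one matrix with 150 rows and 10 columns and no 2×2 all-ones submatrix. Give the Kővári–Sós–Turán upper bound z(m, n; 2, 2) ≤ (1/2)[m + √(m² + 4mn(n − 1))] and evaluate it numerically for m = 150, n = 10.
z(150, 10; 2, 2) ≤ (1/2)[150 + √(150² + 4·150·10·9)] = (1/2)[150 + √76500] = 213.2932

Kővári–Sós–Turán: let r_1, ..., r_150 be the row sums and z = Σ r_i the total number of 1s. Each pair of columns can share at most one row with both entries 1 (else a 2×2 all-ones block appears), so Σ_i C(r_i, 2) ≤ C(10, 2) = 45. By convexity Σ_i C(r_i, 2) ≥ 150·C(z/150, 2) = z(z − 150)/(2·150), giving z² − 150z − 150·10·9 ≤ 0 and hence z ≤ (1/2)[150 + √(22500 + 4·13500)] = (1/2)[150 + √76500] ≈ (1/2)(150 + 276.5863) = 213.2932.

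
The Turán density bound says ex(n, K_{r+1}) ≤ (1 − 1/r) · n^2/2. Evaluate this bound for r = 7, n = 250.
Turán density bound = (6/7) · 250^2/2 = 187500/7 ≈ 26785.7143

Turán's theorem: ex(n, K_{r+1}) is achieved by the complete r-partite Turán graph T(n, r) with parts as balanced as possible, and is at most (1 − 1/r) · n^2/2. For r = 7, n = 250: the density bound is (6/7) · 62500/2 = 187500/7 ≈ 26785.7143. The integer-valued extremum is e(T(250, 7)) = 26785, which is strictly less than the density bound 187500/7 since 7 ∤ 250 (the parts of T(250, 7) cannot all be equal).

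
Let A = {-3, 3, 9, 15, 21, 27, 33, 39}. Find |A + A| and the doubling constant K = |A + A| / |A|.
K = |A + A| / |A| = 15/8

Enumerate A + A = {a + b : a, b ∈ A}. With |A| = 8, there are |A|^2 = 64 ordered sum pairs; collecting distinct values, A + A = {-6, 0, 6, 12, 18, 24, 30, 36, 42, 48, 54, 60, 66, 72, 78}, so |A + A| = 15. Thus K = 15/8. Here |A + A| = 2|A| − 1 = 15, the minimum possible — so K = 15/8 is minimal, which holds iff A is an arithmetic progression.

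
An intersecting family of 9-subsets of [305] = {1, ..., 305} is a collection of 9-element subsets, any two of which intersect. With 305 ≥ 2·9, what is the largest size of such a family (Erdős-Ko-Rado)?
max |F| = C(304, 8) = 1648672081403490

Erdős-Ko-Rado (1961): when n ≥ 2k, max |F| = C(n−1, k−1). The bound is attained by the star {A : i ∈ A} for any fixed i ∈ [n]. Here C(305−1, 9−1) = C(304, 8) = 1648672081403490.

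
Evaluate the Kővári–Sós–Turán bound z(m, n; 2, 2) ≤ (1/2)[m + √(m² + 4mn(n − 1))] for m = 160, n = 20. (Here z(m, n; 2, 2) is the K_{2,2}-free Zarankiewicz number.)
z(160, 20; 2, 2) ≤ (1/2)[160 + √(160² + 4·160·20·19)] = (1/2)[160 + √268800] = 339.2296

Kővári–Sós–Turán: let r_1, ..., r_160 be the row sums and z = Σ r_i the total number of 1s. Each pair of columns can share at most one row with both entries 1 (else a 2×2 all-ones block appears), so Σ_i C(r_i, 2) ≤ C(20, 2) = 190. By convexity Σ_i C(r_i, 2) ≥ 160·C(z/160, 2) = z(z − 160)/(2·160), giving z² − 160z − 160·20·19 ≤ 0 and hence z ≤ (1/2)[160 + √(25600 + 4·60800)] = (1/2)[160 + √268800] ≈ (1/2)(160 + 518.4593) = 339.2296.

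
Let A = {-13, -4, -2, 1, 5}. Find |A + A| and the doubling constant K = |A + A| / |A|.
K = |A + A| / |A| = 14/5

Enumerate A + A = {a + b : a, b ∈ A}. With |A| = 5, there are |A|^2 = 25 ordered sum pairs; collecting distinct values, A + A = {-26, -17, -15, -12, -8, -6, -4, -3, -1, 1, 2, 3, 6, 10}, so |A + A| = 14. Thus K = 14/5. For comparison, the minimum possible |A + A| over all 5-element sets is 2·5 − 1 = 9 (so min K = 9/5), attained only by arithmetic progressions.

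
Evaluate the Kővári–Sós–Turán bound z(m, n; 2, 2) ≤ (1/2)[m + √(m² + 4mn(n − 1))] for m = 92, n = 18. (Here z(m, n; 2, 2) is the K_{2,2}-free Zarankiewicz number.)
z(92, 18; 2, 2) ≤ (1/2)[92 + √(92² + 4·92·18·17)] = (1/2)[92 + √121072] = 219.977

Kővári–Sós–Turán: let r_1, ..., r_92 be the row sums and z = Σ r_i the total number of 1s. Each pair of columns can share at most one row with both entries 1 (else a 2×2 all-ones block appears), so Σ_i C(r_i, 2) ≤ C(18, 2) = 153. By convexity Σ_i C(r_i, 2) ≥ 92·C(z/92, 2) = z(z − 92)/(2·92), giving z² − 92z − 92·18·17 ≤ 0 and hence z ≤ (1/2)[92 + √(8464 + 4·28152)] = (1/2)[92 + √121072] ≈ (1/2)(92 + 347.954) = 219.977.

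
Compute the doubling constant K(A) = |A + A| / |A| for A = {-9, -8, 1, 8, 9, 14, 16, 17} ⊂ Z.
K = |A + A| / |A| = 30/8 = 15/4

Enumerate A + A = {a + b : a, b ∈ A}. With |A| = 8, there are |A|^2 = 64 ordered sum pairs; collecting distinct values, A + A = {-18, -17, -16, -8, -7, -1, 0, 1, 2, 5, 6, 7, 8, 9, 10, 15, 16, 17, 18, 22, 23, 24, 25, 26, 28, 30, 31, 32, 33, 34}, so |A + A| = 30. Thus K = 30/8 = 15/4. For comparison, the minimum possible |A + A| over all 8-element sets is 2·8 − 1 = 15 (so min K = 15/8), attained only by arithmetic progressions.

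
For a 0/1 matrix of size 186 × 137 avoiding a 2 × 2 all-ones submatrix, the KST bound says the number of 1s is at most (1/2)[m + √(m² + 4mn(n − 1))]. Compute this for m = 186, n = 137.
z(186, 137; 2, 2) ≤ (1/2)[186 + √(186² + 4·186·137·136)] = (1/2)[186 + √13896804] = 1956.9209

Kővári–Sós–Turán: let r_1, ..., r_186 be the row sums and z = Σ r_i the total number of 1s. Each pair of columns can share at most one row with both entries 1 (else a 2×2 all-ones block appears), so Σ_i C(r_i, 2) ≤ C(137, 2) = 9316. By convexity Σ_i C(r_i, 2) ≥ 186·C(z/186, 2) = z(z − 186)/(2·186), giving z² − 186z − 186·137·136 ≤ 0 and hence z ≤ (1/2)[186 + √(34596 + 4·3465552)] = (1/2)[186 + √13896804] ≈ (1/2)(186 + 3727.8417) = 1956.9209.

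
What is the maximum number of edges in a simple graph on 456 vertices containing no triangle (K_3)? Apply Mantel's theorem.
ex(456, K_3) = ⌊456^2/4⌋ = 51984

Mantel (1907): a triangle-free graph on n vertices has at most ⌊n^2/4⌋ edges, with equality for the complete bipartite graph K_{⌊n/2⌋, ⌈n/2⌉}. For n = 456: ⌊456^2/4⌋ = ⌊207936/4⌋ = 51984. The extremal graph is K_{228, 228}, which has 228·228 = 51984 edges.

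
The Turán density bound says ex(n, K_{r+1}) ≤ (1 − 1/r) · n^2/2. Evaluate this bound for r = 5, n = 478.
Turán density bound = (4/5) · 478^2/2 = 456968/5 ≈ 91393.6

Turán's theorem: ex(n, K_{r+1}) is achieved by the complete r-partite Turán graph T(n, r) with parts as balanced as possible, and is at most (1 − 1/r) · n^2/2. For r = 5, n = 478: the density bound is (4/5) · 228484/2 = 456968/5 ≈ 91393.6. The integer-valued extremum is e(T(478, 5)) = 91393, which is strictly less than the density bound 456968/5 since 5 ∤ 478 (the parts of T(478, 5) cannot all be equal).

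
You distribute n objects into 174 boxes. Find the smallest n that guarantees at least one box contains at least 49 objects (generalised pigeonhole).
n = (49 − 1)·174 + 1 = 8353

By the generalised pigeonhole principle, to guarantee some box contains ≥ r objects we need more than (r − 1) · k objects total. Threshold: n = (r − 1) · k + 1. With r = 49 and k = 174: n = 48 · 174 + 1 = 8352 + 1 = 8353. For n = 8352 = 48 · 174, we can put exactly 48 objects in every box, avoiding 49 in any single one — so 8353 is tight.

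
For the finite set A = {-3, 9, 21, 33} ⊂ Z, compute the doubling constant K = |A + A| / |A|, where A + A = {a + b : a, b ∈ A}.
K = |A + A| / |A| = 7/4

Enumerate A + A = {a + b : a, b ∈ A}. With |A| = 4, there are |A|^2 = 16 ordered sum pairs; collecting distinct values, A + A = {-6, 6, 18, 30, 42, 54, 66}, so |A + A| = 7. Thus K = 7/4. Here |A + A| = 2|A| − 1 = 7, the minimum possible — so K = 7/4 is minimal, which holds iff A is an arithmetic progression.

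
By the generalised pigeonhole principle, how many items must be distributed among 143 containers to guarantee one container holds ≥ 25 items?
n = (25 − 1)·143 + 1 = 3433

By the generalised pigeonhole principle, to guarantee some box contains ≥ r objects we need more than (r − 1) · k objects total. Threshold: n = (r − 1) · k + 1. With r = 25 and k = 143: n = 24 · 143 + 1 = 3432 + 1 = 3433. For n = 3432 = 24 · 143, we can put exactly 24 objects in every box, avoiding 25 in any single one — so 3433 is tight.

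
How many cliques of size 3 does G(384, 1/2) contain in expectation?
E[# K_3] = C(384, 3) · (1/2)^C(3, 2) = 9363584 / 2^3 = 1170448

For each 3-subset S of vertices (there are C(384, 3) = 9363584 such S), let X_S = 1 if S induces a K_3 (all C(3, 2) = 3 edges present). Then P(X_S = 1) = (1/2)^3 = 1/8. By linearity of expectation, E[# K_3] = C(384, 3) · (1/2)^3 = 9363584 / 8 = 1170448.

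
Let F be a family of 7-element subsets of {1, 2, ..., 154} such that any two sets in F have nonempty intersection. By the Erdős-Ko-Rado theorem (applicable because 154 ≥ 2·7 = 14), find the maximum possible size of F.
max |F| = C(153, 6) = 16133132940

Erdős-Ko-Rado (1961): when n ≥ 2k, max |F| = C(n−1, k−1). The bound is attained by the star {A : i ∈ A} for any fixed i ∈ [n]. Here C(154−1, 7−1) = C(153, 6) = 16133132940.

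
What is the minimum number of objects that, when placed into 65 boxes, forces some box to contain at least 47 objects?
n = (47 − 1)·65 + 1 = 2991

By the generalised pigeonhole principle, to guarantee some box contains ≥ r objects we need more than (r − 1) · k objects total. Threshold: n = (r − 1) · k + 1. With r = 47 and k = 65: n = 46 · 65 + 1 = 2990 + 1 = 2991. For n = 2990 = 46 · 65, we can put exactly 46 objects in every box, avoiding 47 in any single one — so 2991 is tight.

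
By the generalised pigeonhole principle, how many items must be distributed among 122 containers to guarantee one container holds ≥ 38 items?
n = (38 − 1)·122 + 1 = 4515

By the generalised pigeonhole principle, to guarantee some box contains ≥ r objects we need more than (r − 1) · k objects total. Threshold: n = (r − 1) · k + 1. With r = 38 and k = 122: n = 37 · 122 + 1 = 4514 + 1 = 4515. For n = 4514 = 37 · 122, we can put exactly 37 objects in every box, avoiding 38 in any single one — so 4515 is tight.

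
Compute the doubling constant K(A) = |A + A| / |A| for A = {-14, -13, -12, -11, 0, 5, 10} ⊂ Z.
K = |A + A| / |A| = 24/7

Enumerate A + A = {a + b : a, b ∈ A}. With |A| = 7, there are |A|^2 = 49 ordered sum pairs; collecting distinct values, A + A = {-28, -27, -26, -25, -24, -23, -22, -14, -13, -12, -11, -9, -8, -7, -6, -4, -3, -2, -1, 0, 5, 10, 15, 20}, so |A + A| = 24. Thus K = 24/7. For comparison, the minimum possible |A + A| over all 7-element sets is 2·7 − 1 = 13 (so min K = 13/7), attained only by arithmetic progressions.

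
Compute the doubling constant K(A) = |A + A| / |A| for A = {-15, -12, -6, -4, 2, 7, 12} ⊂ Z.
K = |A + A| / |A| = 25/7

Enumerate A + A = {a + b : a, b ∈ A}. With |A| = 7, there are |A|^2 = 49 ordered sum pairs; collecting distinct values, A + A = {-30, -27, -24, -21, -19, -18, -16, -13, -12, -10, -8, -5, -4, -3, -2, 0, 1, 3, 4, 6, 8, 9, 14, 19, 24}, so |A + A| = 25. Thus K = 25/7. For comparison, the minimum possible |A + A| over all 7-element sets is 2·7 − 1 = 13 (so min K = 13/7), attained only by arithmetic progressions.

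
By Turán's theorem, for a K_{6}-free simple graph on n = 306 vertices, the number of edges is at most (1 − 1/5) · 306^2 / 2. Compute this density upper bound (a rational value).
Turán density bound = (4/5) · 306^2/2 = 187272/5 ≈ 37454.4

Turán's theorem: ex(n, K_{r+1}) is achieved by the complete r-partite Turán graph T(n, r) with parts as balanced as possible, and is at most (1 − 1/r) · n^2/2. For r = 5, n = 306: the density bound is (4/5) · 93636/2 = 187272/5 ≈ 37454.4. The integer-valued extremum is e(T(306, 5)) = 37454, which is strictly less than the density bound 187272/5 since 5 ∤ 306 (the parts of T(306, 5) cannot all be equal).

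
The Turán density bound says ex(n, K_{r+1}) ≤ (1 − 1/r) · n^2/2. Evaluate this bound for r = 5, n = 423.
Turán density bound = (4/5) · 423^2/2 = 357858/5 ≈ 71571.6

Turán's theorem: ex(n, K_{r+1}) is achieved by the complete r-partite Turán graph T(n, r) with parts as balanced as possible, and is at most (1 − 1/r) · n^2/2. For r = 5, n = 423: the density bound is (4/5) · 178929/2 = 357858/5 ≈ 71571.6. The integer-valued extremum is e(T(423, 5)) = 71571, which is strictly less than the density bound 357858/5 since 5 ∤ 423 (the parts of T(423, 5) cannot all be equal).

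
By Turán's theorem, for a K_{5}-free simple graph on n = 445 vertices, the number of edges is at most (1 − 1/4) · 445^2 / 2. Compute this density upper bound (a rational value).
Turán density bound = (3/4) · 445^2/2 = 594075/8 ≈ 74259.375

Turán's theorem: ex(n, K_{r+1}) is achieved by the complete r-partite Turán graph T(n, r) with parts as balanced as possible, and is at most (1 − 1/r) · n^2/2. For r = 4, n = 445: the density bound is (3/4) · 198025/2 = 594075/8 ≈ 74259.375. The integer-valued extremum is e(T(445, 4)) = 74259, which is strictly less than the density bound 594075/8 since 4 ∤ 445 (the parts of T(445, 4) cannot all be equal).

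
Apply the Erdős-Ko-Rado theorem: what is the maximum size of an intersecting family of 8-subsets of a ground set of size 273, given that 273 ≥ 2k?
max |F| = C(272, 7) = 20218614631344

The Erdős-Ko-Rado theorem states: for n ≥ 2k, an intersecting family of k-subsets of an n-element set has size at most C(n − 1, k − 1), with equality for 'star' families {A ⊆ [n] : |A| = k, i ∈ A} (fix an element i). For n = 273, k = 8: C(272, 7) = 20218614631344.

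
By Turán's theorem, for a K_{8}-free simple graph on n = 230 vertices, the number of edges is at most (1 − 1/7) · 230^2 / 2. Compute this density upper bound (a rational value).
Turán density bound = (6/7) · 230^2/2 = 158700/7 ≈ 22671.4286

Turán's theorem: ex(n, K_{r+1}) is achieved by the complete r-partite Turán graph T(n, r) with parts as balanced as possible, and is at most (1 − 1/r) · n^2/2. For r = 7, n = 230: the density bound is (6/7) · 52900/2 = 158700/7 ≈ 22671.4286. The integer-valued extremum is e(T(230, 7)) = 22671, which is strictly less than the density bound 158700/7 since 7 ∤ 230 (the parts of T(230, 7) cannot all be equal).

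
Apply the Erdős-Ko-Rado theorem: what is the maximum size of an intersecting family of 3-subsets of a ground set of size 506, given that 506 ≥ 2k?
max |F| = C(505, 2) = 127260

Erdős-Ko-Rado (1961): when n ≥ 2k, max |F| = C(n−1, k−1). The bound is attained by the star {A : i ∈ A} for any fixed i ∈ [n]. Here C(506−1, 3−1) = C(505, 2) = 127260.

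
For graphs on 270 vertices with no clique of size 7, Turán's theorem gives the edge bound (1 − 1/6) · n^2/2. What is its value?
Turán density bound = (5/6) · 270^2/2 = 30375

Turán's theorem: ex(n, K_{r+1}) is achieved by the complete r-partite Turán graph T(n, r) with parts as balanced as possible, and is at most (1 − 1/r) · n^2/2. For r = 6, n = 270: the density bound is (5/6) · 72900/2 = 30375. Since 6 ∣ 270, the Turán graph T(270, 6) has parts of equal size 45, and its edge count e(T(270, 6)) = 30375 attains the density bound exactly.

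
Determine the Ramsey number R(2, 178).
R(2, 178) = 178

R(2, k) = k for all k ≥ 2: in a 2-colouring of K_k, either some edge is red (a red K_2) or all edges are blue (a blue K_k). And K_{177} coloured all-blue has no blue K_178, so R(2, 178) > 177. Hence R(2, 178) = 178.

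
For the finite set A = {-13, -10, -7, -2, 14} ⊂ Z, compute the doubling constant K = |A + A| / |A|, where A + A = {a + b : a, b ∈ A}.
K = |A + A| / |A| = 14/5

Enumerate A + A = {a + b : a, b ∈ A}. With |A| = 5, there are |A|^2 = 25 ordered sum pairs; collecting distinct values, A + A = {-26, -23, -20, -17, -15, -14, -12, -9, -4, 1, 4, 7, 12, 28}, so |A + A| = 14. Thus K = 14/5. For comparison, the minimum possible |A + A| over all 5-element sets is 2·5 − 1 = 9 (so min K = 9/5), attained only by arithmetic progressions.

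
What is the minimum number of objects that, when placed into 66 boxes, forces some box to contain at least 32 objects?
n = (32 − 1)·66 + 1 = 2047

By the generalised pigeonhole principle, to guarantee some box contains ≥ r objects we need more than (r − 1) · k objects total. Threshold: n = (r − 1) · k + 1. With r = 32 and k = 66: n = 31 · 66 + 1 = 2046 + 1 = 2047. For n = 2046 = 31 · 66, we can put exactly 31 objects in every box, avoiding 32 in any single one — so 2047 is tight.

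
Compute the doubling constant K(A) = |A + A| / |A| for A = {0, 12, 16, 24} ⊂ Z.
K = |A + A| / |A| = 9/4

Enumerate A + A = {a + b : a, b ∈ A}. With |A| = 4, there are |A|^2 = 16 ordered sum pairs; collecting distinct values, A + A = {0, 12, 16, 24, 28, 32, 36, 40, 48}, so |A + A| = 9. Thus K = 9/4. For comparison, the minimum possible |A + A| over all 4-element sets is 2·4 − 1 = 7 (so min K = 7/4), attained only by arithmetic progressions.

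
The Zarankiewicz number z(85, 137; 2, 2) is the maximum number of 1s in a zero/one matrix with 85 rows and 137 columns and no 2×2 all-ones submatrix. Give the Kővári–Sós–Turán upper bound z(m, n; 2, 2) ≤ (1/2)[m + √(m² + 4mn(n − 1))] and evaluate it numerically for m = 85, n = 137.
z(85, 137; 2, 2) ≤ (1/2)[85 + √(85² + 4·85·137·136)] = (1/2)[85 + √6342105] = 1301.6768

Kővári–Sós–Turán: let r_1, ..., r_85 be the row sums and z = Σ r_i the total number of 1s. Each pair of columns can share at most one row with both entries 1 (else a 2×2 all-ones block appears), so Σ_i C(r_i, 2) ≤ C(137, 2) = 9316. By convexity Σ_i C(r_i, 2) ≥ 85·C(z/85, 2) = z(z − 85)/(2·85), giving z² − 85z − 85·137·136 ≤ 0 and hence z ≤ (1/2)[85 + √(7225 + 4·1583720)] = (1/2)[85 + √6342105] ≈ (1/2)(85 + 2518.3536) = 1301.6768.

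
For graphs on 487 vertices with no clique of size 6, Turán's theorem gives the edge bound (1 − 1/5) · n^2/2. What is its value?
Turán density bound = (4/5) · 487^2/2 = 474338/5 ≈ 94867.6

Turán's theorem: ex(n, K_{r+1}) is achieved by the complete r-partite Turán graph T(n, r) with parts as balanced as possible, and is at most (1 − 1/r) · n^2/2. For r = 5, n = 487: the density bound is (4/5) · 237169/2 = 474338/5 ≈ 94867.6. The integer-valued extremum is e(T(487, 5)) = 94867, which is strictly less than the density bound 474338/5 since 5 ∤ 487 (the parts of T(487, 5) cannot all be equal).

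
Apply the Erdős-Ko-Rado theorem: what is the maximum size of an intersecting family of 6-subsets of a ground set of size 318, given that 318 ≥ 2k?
max |F| = C(317, 5) = 25843399323

The Erdős-Ko-Rado theorem states: for n ≥ 2k, an intersecting family of k-subsets of an n-element set has size at most C(n − 1, k − 1), with equality for 'star' families {A ⊆ [n] : |A| = k, i ∈ A} (fix an element i). For n = 318, k = 6: C(317, 5) = 25843399323.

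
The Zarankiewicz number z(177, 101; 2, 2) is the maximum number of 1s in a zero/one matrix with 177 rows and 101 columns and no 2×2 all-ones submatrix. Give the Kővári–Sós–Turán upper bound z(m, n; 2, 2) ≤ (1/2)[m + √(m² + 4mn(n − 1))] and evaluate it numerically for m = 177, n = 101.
z(177, 101; 2, 2) ≤ (1/2)[177 + √(177² + 4·177·101·100)] = (1/2)[177 + √7182129] = 1428.4747

Kővári–Sós–Turán: let r_1, ..., r_177 be the row sums and z = Σ r_i the total number of 1s. Each pair of columns can share at most one row with both entries 1 (else a 2×2 all-ones block appears), so Σ_i C(r_i, 2) ≤ C(101, 2) = 5050. By convexity Σ_i C(r_i, 2) ≥ 177·C(z/177, 2) = z(z − 177)/(2·177), giving z² − 177z − 177·101·100 ≤ 0 and hence z ≤ (1/2)[177 + √(31329 + 4·1787700)] = (1/2)[177 + √7182129] ≈ (1/2)(177 + 2679.9494) = 1428.4747.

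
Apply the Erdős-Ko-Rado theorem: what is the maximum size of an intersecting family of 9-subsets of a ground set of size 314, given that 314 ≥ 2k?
max |F| = C(313, 8) = 2087706718701747

The Erdős-Ko-Rado theorem states: for n ≥ 2k, an intersecting family of k-subsets of an n-element set has size at most C(n − 1, k − 1), with equality for 'star' families {A ⊆ [n] : |A| = k, i ∈ A} (fix an element i). For n = 314, k = 9: C(313, 8) = 2087706718701747.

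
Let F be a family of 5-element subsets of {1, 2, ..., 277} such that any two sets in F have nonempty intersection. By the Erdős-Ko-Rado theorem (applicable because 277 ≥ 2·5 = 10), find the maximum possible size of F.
max |F| = C(276, 4) = 236561325

The Erdős-Ko-Rado theorem states: for n ≥ 2k, an intersecting family of k-subsets of an n-element set has size at most C(n − 1, k − 1), with equality for 'star' families {A ⊆ [n] : |A| = k, i ∈ A} (fix an element i). For n = 277, k = 5: C(276, 4) = 236561325.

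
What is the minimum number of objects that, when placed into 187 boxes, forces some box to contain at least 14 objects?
n = (14 − 1)·187 + 1 = 2432

By the generalised pigeonhole principle, to guarantee some box contains ≥ r objects we need more than (r − 1) · k objects total. Threshold: n = (r − 1) · k + 1. With r = 14 and k = 187: n = 13 · 187 + 1 = 2431 + 1 = 2432. For n = 2431 = 13 · 187, we can put exactly 13 objects in every box, avoiding 14 in any single one — so 2432 is tight.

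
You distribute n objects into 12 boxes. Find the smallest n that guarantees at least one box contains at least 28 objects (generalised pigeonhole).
n = (28 − 1)·12 + 1 = 325

By the generalised pigeonhole principle, to guarantee some box contains ≥ r objects we need more than (r − 1) · k objects total. Threshold: n = (r − 1) · k + 1. With r = 28 and k = 12: n = 27 · 12 + 1 = 324 + 1 = 325. For n = 324 = 27 · 12, we can put exactly 27 objects in every box, avoiding 28 in any single one — so 325 is tight.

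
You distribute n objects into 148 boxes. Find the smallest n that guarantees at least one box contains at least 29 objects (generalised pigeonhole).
n = (29 − 1)·148 + 1 = 4145

By the generalised pigeonhole principle, to guarantee some box contains ≥ r objects we need more than (r − 1) · k objects total. Threshold: n = (r − 1) · k + 1. With r = 29 and k = 148: n = 28 · 148 + 1 = 4144 + 1 = 4145. For n = 4144 = 28 · 148, we can put exactly 28 objects in every box, avoiding 29 in any single one — so 4145 is tight.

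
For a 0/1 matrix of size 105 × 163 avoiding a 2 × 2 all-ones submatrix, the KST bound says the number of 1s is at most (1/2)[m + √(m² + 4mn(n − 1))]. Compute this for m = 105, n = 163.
z(105, 163; 2, 2) ≤ (1/2)[105 + √(105² + 4·105·163·162)] = (1/2)[105 + √11101545] = 1718.4491

Kővári–Sós–Turán: let r_1, ..., r_105 be the row sums and z = Σ r_i the total number of 1s. Each pair of columns can share at most one row with both entries 1 (else a 2×2 all-ones block appears), so Σ_i C(r_i, 2) ≤ C(163, 2) = 13203. By convexity Σ_i C(r_i, 2) ≥ 105·C(z/105, 2) = z(z − 105)/(2·105), giving z² − 105z − 105·163·162 ≤ 0 and hence z ≤ (1/2)[105 + √(11025 + 4·2772630)] = (1/2)[105 + √11101545] ≈ (1/2)(105 + 3331.8981) = 1718.4491.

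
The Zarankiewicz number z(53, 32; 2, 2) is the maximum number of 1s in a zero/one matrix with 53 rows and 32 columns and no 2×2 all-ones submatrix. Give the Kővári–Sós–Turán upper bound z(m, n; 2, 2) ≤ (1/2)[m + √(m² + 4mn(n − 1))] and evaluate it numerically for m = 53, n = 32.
z(53, 32; 2, 2) ≤ (1/2)[53 + √(53² + 4·53·32·31)] = (1/2)[53 + √213113] = 257.3208

Kővári–Sós–Turán: let r_1, ..., r_53 be the row sums and z = Σ r_i the total number of 1s. Each pair of columns can share at most one row with both entries 1 (else a 2×2 all-ones block appears), so Σ_i C(r_i, 2) ≤ C(32, 2) = 496. By convexity Σ_i C(r_i, 2) ≥ 53·C(z/53, 2) = z(z − 53)/(2·53), giving z² − 53z − 53·32·31 ≤ 0 and hence z ≤ (1/2)[53 + √(2809 + 4·52576)] = (1/2)[53 + √213113] ≈ (1/2)(53 + 461.6416) = 257.3208.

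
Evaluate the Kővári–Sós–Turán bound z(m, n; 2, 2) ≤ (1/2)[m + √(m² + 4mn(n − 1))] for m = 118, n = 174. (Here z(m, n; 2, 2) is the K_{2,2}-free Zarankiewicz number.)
z(118, 174; 2, 2) ≤ (1/2)[118 + √(118² + 4·118·174·173)] = (1/2)[118 + √14222068] = 1944.6079

Kővári–Sós–Turán: let r_1, ..., r_118 be the row sums and z = Σ r_i the total number of 1s. Each pair of columns can share at most one row with both entries 1 (else a 2×2 all-ones block appears), so Σ_i C(r_i, 2) ≤ C(174, 2) = 15051. By convexity Σ_i C(r_i, 2) ≥ 118·C(z/118, 2) = z(z − 118)/(2·118), giving z² − 118z − 118·174·173 ≤ 0 and hence z ≤ (1/2)[118 + √(13924 + 4·3552036)] = (1/2)[118 + √14222068] ≈ (1/2)(118 + 3771.2157) = 1944.6079.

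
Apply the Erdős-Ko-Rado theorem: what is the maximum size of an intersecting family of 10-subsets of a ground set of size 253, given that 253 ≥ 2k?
max |F| = C(252, 9) = 9774402909134500

The Erdős-Ko-Rado theorem states: for n ≥ 2k, an intersecting family of k-subsets of an n-element set has size at most C(n − 1, k − 1), with equality for 'star' families {A ⊆ [n] : |A| = k, i ∈ A} (fix an element i). For n = 253, k = 10: C(252, 9) = 9774402909134500.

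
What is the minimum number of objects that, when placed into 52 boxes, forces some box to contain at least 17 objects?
n = (17 − 1)·52 + 1 = 833

By the generalised pigeonhole principle, to guarantee some box contains ≥ r objects we need more than (r − 1) · k objects total. Threshold: n = (r − 1) · k + 1. With r = 17 and k = 52: n = 16 · 52 + 1 = 832 + 1 = 833. For n = 832 = 16 · 52, we can put exactly 16 objects in every box, avoiding 17 in any single one — so 833 is tight.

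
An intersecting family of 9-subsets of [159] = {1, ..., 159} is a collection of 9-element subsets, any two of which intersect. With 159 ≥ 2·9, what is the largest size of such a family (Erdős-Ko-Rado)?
max |F| = C(158, 8) = 8044984271181

Erdős-Ko-Rado (1961): when n ≥ 2k, max |F| = C(n−1, k−1). The bound is attained by the star {A : i ∈ A} for any fixed i ∈ [n]. Here C(159−1, 9−1) = C(158, 8) = 8044984271181.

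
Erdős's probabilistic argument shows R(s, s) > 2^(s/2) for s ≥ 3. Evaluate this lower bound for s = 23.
2^(23/2) = 2896.3094; so R(23, 23) > 2896.3094

Colour each edge of K_n uniformly at random with red/blue. The expected number of monochromatic K_23 is C(n, 23) · 2 · 2^(−C(23,2)). If C(n, 23) · 2^(1 − C(23,2)) < 1, then with positive probability no monochromatic K_23 exists, so R(23, 23) > n. The standard estimate C(n, 23) ≤ n^23/23! shows this inequality holds whenever n ≤ 2^(23/2) (since 23! · 2^(C(23,2) − 1) > 2^(23^2/2) ≥ n^23). Hence R(23, 23) > 2^(23/2) = 2896.3094.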